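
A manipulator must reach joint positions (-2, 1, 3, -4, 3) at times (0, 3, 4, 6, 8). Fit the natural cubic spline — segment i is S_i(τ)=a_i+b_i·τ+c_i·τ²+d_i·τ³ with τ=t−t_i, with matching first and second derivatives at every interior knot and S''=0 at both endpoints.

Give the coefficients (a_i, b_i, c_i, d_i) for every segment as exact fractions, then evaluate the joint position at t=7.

Δ: Δ0=1, Δ1=2, Δ2=-7/2, Δ3=7/2
row 1: diag=8, rhs=6; c'=1/8, d'=3/4
row 2: denom=6−1·1/8=47/8; d'=(-33−1·3/4)/(47/8)=-270/47
row 3: denom=8−2·16/47=344/47; d'=(42−2·-270/47)/(344/47)=1257/172
back: M3=1257/172
back: M2=-270/47−16/47·1257/172=-354/43
back: M1=3/4−1/8·-354/43=153/86
M: M0=0, M1=153/86, M2=-354/43, M3=1257/172, M4=0
seg 0: a=-2, c=M0/2=0, d=(M1−M0)/(6·3)=17/172, b=Δ0−h0·(2M0+M1)/6=19/172
seg 1: a=1, c=M1/2=153/172, d=(M2−M1)/(6·1)=-287/172, b=Δ1−h1·(2M1+M2)/6=239/86
seg 2: a=3, c=M2/2=-177/43, d=(M3−M2)/(6·2)=891/688, b=Δ2−h2·(2M2+M3)/6=-77/172
seg 3: a=-4, c=M3/2=1257/344, d=(M4−M3)/(6·2)=-419/688, b=Δ3−h3·(2M3+M4)/6=-59/43
t_q=7 → seg 3, τ=1; S=-4+-59/43·τ+1257/344·τ²+-419/688·τ³=-1601/688

  seg 0: a=-2 b=19/172 c=0 d=17/172
  seg 1: a=1 b=239/86 c=153/172 d=-287/172
  seg 2: a=3 b=-77/172 c=-177/43 d=891/688
  seg 3: a=-4 b=-59/43 c=1257/344 d=-419/688
S(7) = -1601/688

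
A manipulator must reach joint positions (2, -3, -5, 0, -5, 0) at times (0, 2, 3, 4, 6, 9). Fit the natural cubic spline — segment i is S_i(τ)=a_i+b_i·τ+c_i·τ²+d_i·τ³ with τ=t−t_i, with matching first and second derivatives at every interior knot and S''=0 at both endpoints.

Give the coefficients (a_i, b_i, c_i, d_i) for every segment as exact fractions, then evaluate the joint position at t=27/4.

  seg 0: a=2 b=-1750/921 c=0 d=-1105/7368
  seg 1: a=-3 b=-6815/1842 c=-1105/1228 d=9577/3684
  seg 2: a=-5 b=8471/3684 c=2118/307 d=-15467/3684
  seg 3: a=0 b=6451/1842 c=-6995/1228 d=9929/7368
  seg 4: a=-5 b=-2866/921 c=1467/614 d=-163/614
S(27/4) = -239781/39296

Δ: Δ0=-5/2, Δ1=-2, Δ2=5, Δ3=-5/2, Δ4=5/3
row 1: diag=6, rhs=3; c'=1/6, d'=1/2
row 2: denom=4−1·1/6=23/6; d'=(42−1·1/2)/(23/6)=249/23
row 3: denom=6−1·6/23=132/23; d'=(-45−1·249/23)/(132/23)=-107/11
row 4: denom=10−2·23/66=307/33; d'=(25−2·-107/11)/(307/33)=1467/307
back: M4=1467/307
back: M3=-107/11−23/66·1467/307=-6995/614
back: M2=249/23−6/23·-6995/614=4236/307
back: M1=1/2−1/6·4236/307=-1105/614
M: M0=0, M1=-1105/614, M2=4236/307, M3=-6995/614, M4=1467/307, M5=0
seg 0: a=2, c=M0/2=0, d=(M1−M0)/(6·2)=-1105/7368, b=Δ0−h0·(2M0+M1)/6=-1750/921
seg 1: a=-3, c=M1/2=-1105/1228, d=(M2−M1)/(6·1)=9577/3684, b=Δ1−h1·(2M1+M2)/6=-6815/1842
seg 2: a=-5, c=M2/2=2118/307, d=(M3−M2)/(6·1)=-15467/3684, b=Δ2−h2·(2M2+M3)/6=8471/3684
seg 3: a=0, c=M3/2=-6995/1228, d=(M4−M3)/(6·2)=9929/7368, b=Δ3−h3·(2M3+M4)/6=6451/1842
seg 4: a=-5, c=M4/2=1467/614, d=(M5−M4)/(6·3)=-163/614, b=Δ4−h4·(2M4+M5)/6=-2866/921
t_q=27/4 → seg 4, τ=3/4; S=-5+-2866/921·τ+1467/614·τ²+-163/614·τ³=-239781/39296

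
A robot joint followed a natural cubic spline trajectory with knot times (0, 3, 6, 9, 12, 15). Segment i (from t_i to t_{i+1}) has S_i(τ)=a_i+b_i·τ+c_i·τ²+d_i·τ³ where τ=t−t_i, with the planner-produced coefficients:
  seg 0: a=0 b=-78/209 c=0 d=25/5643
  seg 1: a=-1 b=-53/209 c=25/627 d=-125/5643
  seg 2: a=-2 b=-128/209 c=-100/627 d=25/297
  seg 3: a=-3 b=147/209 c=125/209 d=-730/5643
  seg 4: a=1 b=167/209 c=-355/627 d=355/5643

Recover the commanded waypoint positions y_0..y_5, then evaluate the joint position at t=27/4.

y_0=0 y_1=-1 y_2=-2 y_3=-3 y_4=1 y_5=0
S(27/4) = -33621/13376

y_0 = S_0(0) = a_0 = 0
y_1 = S_1(0) = a_1 = -1
y_2 = S_2(0) = a_2 = -2
y_3 = S_3(0) = a_3 = -3
y_4 = S_4(0) = a_4 = 1
y_5 = S_4(3) = 0
t_q=27/4 is in segment 2 (τ=3/4); S_2(τ)=-33621/13376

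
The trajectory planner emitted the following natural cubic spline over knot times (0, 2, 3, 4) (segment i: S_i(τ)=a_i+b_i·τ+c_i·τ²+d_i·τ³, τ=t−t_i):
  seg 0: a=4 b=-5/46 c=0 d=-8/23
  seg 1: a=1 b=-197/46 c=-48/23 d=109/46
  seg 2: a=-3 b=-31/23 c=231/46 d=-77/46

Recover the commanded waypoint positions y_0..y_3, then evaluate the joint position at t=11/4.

y_0=4 y_1=1 y_2=-3 y_3=-1
S(11/4) = -7025/2944

y_0 = S_0(0) = a_0 = 4
y_1 = S_1(0) = a_1 = 1
y_2 = S_2(0) = a_2 = -3
y_3 = S_2(1) = -1
t_q=11/4 is in segment 1 (τ=3/4); S_1(τ)=-7025/2944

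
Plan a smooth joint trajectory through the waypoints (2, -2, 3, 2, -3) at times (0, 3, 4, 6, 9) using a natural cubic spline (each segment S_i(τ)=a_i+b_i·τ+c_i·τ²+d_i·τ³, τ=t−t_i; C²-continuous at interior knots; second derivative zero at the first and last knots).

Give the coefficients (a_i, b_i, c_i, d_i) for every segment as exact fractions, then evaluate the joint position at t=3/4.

  seg 0: a=2 b=-301/73 c=0 d=611/1971
  seg 1: a=-2 b=310/73 c=611/219 d=-446/219
  seg 2: a=3 b=814/219 c=-727/219 d=1061/1752
  seg 3: a=2 b=-335/146 c=275/876 d=-275/7884
S(3/4) = -4493/4672

Δ: Δ0=-4/3, Δ1=5, Δ2=-1/2, Δ3=-5/3
row 1: diag=8, rhs=38; c'=1/8, d'=19/4
row 2: denom=6−1·1/8=47/8; d'=(-33−1·19/4)/(47/8)=-302/47
row 3: denom=10−2·16/47=438/47; d'=(-7−2·-302/47)/(438/47)=275/438
back: M3=275/438
back: M2=-302/47−16/47·275/438=-1454/219
back: M1=19/4−1/8·-1454/219=1222/219
M: M0=0, M1=1222/219, M2=-1454/219, M3=275/438, M4=0
seg 0: a=2, c=M0/2=0, d=(M1−M0)/(6·3)=611/1971, b=Δ0−h0·(2M0+M1)/6=-301/73
seg 1: a=-2, c=M1/2=611/219, d=(M2−M1)/(6·1)=-446/219, b=Δ1−h1·(2M1+M2)/6=310/73
seg 2: a=3, c=M2/2=-727/219, d=(M3−M2)/(6·2)=1061/1752, b=Δ2−h2·(2M2+M3)/6=814/219
seg 3: a=2, c=M3/2=275/876, d=(M4−M3)/(6·3)=-275/7884, b=Δ3−h3·(2M3+M4)/6=-335/146
t_q=3/4 → seg 0, τ=3/4; S=2+-301/73·τ+0·τ²+611/1971·τ³=-4493/4672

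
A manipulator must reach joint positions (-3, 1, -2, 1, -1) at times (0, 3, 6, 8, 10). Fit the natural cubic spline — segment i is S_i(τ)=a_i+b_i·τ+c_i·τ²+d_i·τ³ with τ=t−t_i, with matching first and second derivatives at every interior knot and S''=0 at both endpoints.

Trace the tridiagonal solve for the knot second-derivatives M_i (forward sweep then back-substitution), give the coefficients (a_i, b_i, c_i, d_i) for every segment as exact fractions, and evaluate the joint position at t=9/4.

  seg 0: a=-3 b=1877/840 c=0 d=-757/7560
  seg 1: a=1 b=-197/420 c=-757/840 d=365/1512
  seg 2: a=-2 b=77/120 c=89/70 d=-283/672
  seg 3: a=1 b=283/420 c=-703/560 d=703/3360
S(9/4) = 2271/2560

Δ: Δ0=4/3, Δ1=-1, Δ2=3/2, Δ3=-1
row 1: diag=12, rhs=-14; c'=1/4, d'=-7/6
row 2: denom=10−3·1/4=37/4; d'=(15−3·-7/6)/(37/4)=2
row 3: denom=8−2·8/37=280/37; d'=(-15−2·2)/(280/37)=-703/280
back: M3=-703/280
back: M2=2−8/37·-703/280=89/35
back: M1=-7/6−1/4·89/35=-757/420
M: M0=0, M1=-757/420, M2=89/35, M3=-703/280, M4=0
seg 0: a=-3, c=M0/2=0, d=(M1−M0)/(6·3)=-757/7560, b=Δ0−h0·(2M0+M1)/6=1877/840
seg 1: a=1, c=M1/2=-757/840, d=(M2−M1)/(6·3)=365/1512, b=Δ1−h1·(2M1+M2)/6=-197/420
seg 2: a=-2, c=M2/2=89/70, d=(M3−M2)/(6·2)=-283/672, b=Δ2−h2·(2M2+M3)/6=77/120
seg 3: a=1, c=M3/2=-703/560, d=(M4−M3)/(6·2)=703/3360, b=Δ3−h3·(2M3+M4)/6=283/420
t_q=9/4 → seg 0, τ=9/4; S=-3+1877/840·τ+0·τ²+-757/7560·τ³=2271/2560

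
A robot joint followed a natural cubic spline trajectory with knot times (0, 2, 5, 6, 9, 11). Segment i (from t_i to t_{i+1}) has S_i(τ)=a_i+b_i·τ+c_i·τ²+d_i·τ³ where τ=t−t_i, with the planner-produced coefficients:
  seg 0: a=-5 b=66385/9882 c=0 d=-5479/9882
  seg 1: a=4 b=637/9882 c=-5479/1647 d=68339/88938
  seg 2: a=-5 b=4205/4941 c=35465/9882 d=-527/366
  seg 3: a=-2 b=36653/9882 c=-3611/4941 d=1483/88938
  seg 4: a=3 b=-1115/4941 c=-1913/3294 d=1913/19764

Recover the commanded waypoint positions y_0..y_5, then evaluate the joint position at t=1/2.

y_0=-5 y_1=4 y_2=-5 y_3=-2 y_4=3 y_5=1
S(1/2) = -45073/26352

y_0 = S_0(0) = a_0 = -5
y_1 = S_1(0) = a_1 = 4
y_2 = S_2(0) = a_2 = -5
y_3 = S_3(0) = a_3 = -2
y_4 = S_4(0) = a_4 = 3
y_5 = S_4(2) = 1
t_q=1/2 is in segment 0 (τ=1/2); S_0(τ)=-45073/26352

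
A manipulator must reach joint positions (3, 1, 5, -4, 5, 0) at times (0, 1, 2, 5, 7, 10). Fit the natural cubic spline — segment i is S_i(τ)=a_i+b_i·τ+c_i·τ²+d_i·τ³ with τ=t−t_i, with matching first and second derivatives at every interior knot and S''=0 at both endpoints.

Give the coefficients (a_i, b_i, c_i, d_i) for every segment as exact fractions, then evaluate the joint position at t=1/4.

  seg 0: a=3 b=-5117/1308 c=0 d=2501/1308
  seg 1: a=1 b=1193/654 c=2501/436 d=-4657/1308
  seg 2: a=5 b=3421/1308 c=-539/109 d=12059/11772
  seg 3: a=-4 b=395/654 c=5591/1308 d=-3043/2616
  seg 4: a=5 b=408/109 c=-1769/654 d=1769/5886
S(1/4) = 57255/27904

Δ: Δ0=-2, Δ1=4, Δ2=-3, Δ3=9/2, Δ4=-5/3
row 1: diag=4, rhs=36; c'=1/4, d'=9
row 2: denom=8−1·1/4=31/4; d'=(-42−1·9)/(31/4)=-204/31
row 3: denom=10−3·12/31=274/31; d'=(45−3·-204/31)/(274/31)=2007/274
row 4: denom=10−2·31/137=1308/137; d'=(-37−2·2007/274)/(1308/137)=-1769/327
back: M4=-1769/327
back: M3=2007/274−31/137·-1769/327=5591/654
back: M2=-204/31−12/31·5591/654=-1078/109
back: M1=9−1/4·-1078/109=2501/218
M: M0=0, M1=2501/218, M2=-1078/109, M3=5591/654, M4=-1769/327, M5=0
seg 0: a=3, c=M0/2=0, d=(M1−M0)/(6·1)=2501/1308, b=Δ0−h0·(2M0+M1)/6=-5117/1308
seg 1: a=1, c=M1/2=2501/436, d=(M2−M1)/(6·1)=-4657/1308, b=Δ1−h1·(2M1+M2)/6=1193/654
seg 2: a=5, c=M2/2=-539/109, d=(M3−M2)/(6·3)=12059/11772, b=Δ2−h2·(2M2+M3)/6=3421/1308
seg 3: a=-4, c=M3/2=5591/1308, d=(M4−M3)/(6·2)=-3043/2616, b=Δ3−h3·(2M3+M4)/6=395/654
seg 4: a=5, c=M4/2=-1769/654, d=(M5−M4)/(6·3)=1769/5886, b=Δ4−h4·(2M4+M5)/6=408/109
t_q=1/4 → seg 0, τ=1/4; S=3+-5117/1308·τ+0·τ²+2501/1308·τ³=57255/27904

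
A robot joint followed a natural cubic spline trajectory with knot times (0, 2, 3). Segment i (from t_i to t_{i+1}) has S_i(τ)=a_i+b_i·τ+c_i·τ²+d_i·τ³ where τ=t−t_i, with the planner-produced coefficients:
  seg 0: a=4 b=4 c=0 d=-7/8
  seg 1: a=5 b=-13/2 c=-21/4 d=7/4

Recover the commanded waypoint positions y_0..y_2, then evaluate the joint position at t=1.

y_0 = S_0(0) = a_0 = 4
y_1 = S_1(0) = a_1 = 5
y_2 = S_1(1) = -5
t_q=1 is in segment 0 (τ=1); S_0(τ)=57/8

y_0=4 y_1=5 y_2=-5
S(1) = 57/8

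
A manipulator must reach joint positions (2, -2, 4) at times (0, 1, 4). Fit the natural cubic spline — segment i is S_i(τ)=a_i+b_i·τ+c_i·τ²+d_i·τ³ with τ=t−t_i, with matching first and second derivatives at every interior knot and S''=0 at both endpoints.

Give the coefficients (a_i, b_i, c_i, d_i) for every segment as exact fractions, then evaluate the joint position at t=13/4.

  seg 0: a=2 b=-19/4 c=0 d=3/4
  seg 1: a=-2 b=-5/2 c=9/4 d=-1/4
S(13/4) = 235/256

Δ: Δ0=-4, Δ1=2
row 1: diag=8, rhs=36; c'=3/8, d'=9/2
back: M1=9/2
M: M0=0, M1=9/2, M2=0
seg 0: a=2, c=M0/2=0, d=(M1−M0)/(6·1)=3/4, b=Δ0−h0·(2M0+M1)/6=-19/4
seg 1: a=-2, c=M1/2=9/4, d=(M2−M1)/(6·3)=-1/4, b=Δ1−h1·(2M1+M2)/6=-5/2
t_q=13/4 → seg 1, τ=9/4; S=-2+-5/2·τ+9/4·τ²+-1/4·τ³=235/256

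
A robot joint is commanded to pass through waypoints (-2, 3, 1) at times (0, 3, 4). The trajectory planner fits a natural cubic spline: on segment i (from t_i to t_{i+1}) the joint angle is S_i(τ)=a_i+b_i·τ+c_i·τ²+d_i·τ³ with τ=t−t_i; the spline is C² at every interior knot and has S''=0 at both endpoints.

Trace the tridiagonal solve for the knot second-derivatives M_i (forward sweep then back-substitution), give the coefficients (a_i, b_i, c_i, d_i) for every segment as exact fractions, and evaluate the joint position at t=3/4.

Δ: Δ0=5/3, Δ1=-2
row 1: diag=8, rhs=-22; c'=1/8, d'=-11/4
back: M1=-11/4
M: M0=0, M1=-11/4, M2=0
seg 0: a=-2, c=M0/2=0, d=(M1−M0)/(6·3)=-11/72, b=Δ0−h0·(2M0+M1)/6=73/24
seg 1: a=3, c=M1/2=-11/8, d=(M2−M1)/(6·1)=11/24, b=Δ1−h1·(2M1+M2)/6=-13/12
t_q=3/4 → seg 0, τ=3/4; S=-2+73/24·τ+0·τ²+-11/72·τ³=111/512

  seg 0: a=-2 b=73/24 c=0 d=-11/72
  seg 1: a=3 b=-13/12 c=-11/8 d=11/24
S(3/4) = 111/512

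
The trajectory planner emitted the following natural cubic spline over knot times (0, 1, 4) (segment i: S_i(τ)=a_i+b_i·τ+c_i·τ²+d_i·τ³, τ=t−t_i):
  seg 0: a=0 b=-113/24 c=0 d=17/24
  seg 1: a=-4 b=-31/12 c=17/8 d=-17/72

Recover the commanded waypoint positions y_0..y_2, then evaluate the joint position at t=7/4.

y_0=0 y_1=-4 y_2=1
S(7/4) = -2479/512

y_0 = S_0(0) = a_0 = 0
y_1 = S_1(0) = a_1 = -4
y_2 = S_1(3) = 1
t_q=7/4 is in segment 1 (τ=3/4); S_1(τ)=-2479/512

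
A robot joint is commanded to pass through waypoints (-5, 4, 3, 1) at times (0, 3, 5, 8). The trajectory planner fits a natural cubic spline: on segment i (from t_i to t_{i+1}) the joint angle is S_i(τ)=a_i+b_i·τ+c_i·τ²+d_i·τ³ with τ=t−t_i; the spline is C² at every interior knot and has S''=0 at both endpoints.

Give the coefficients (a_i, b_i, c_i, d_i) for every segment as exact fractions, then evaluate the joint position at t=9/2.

Δ: Δ0=3, Δ1=-1/2, Δ2=-2/3
row 1: diag=10, rhs=-21; c'=1/5, d'=-21/10
row 2: denom=10−2·1/5=48/5; d'=(-1−2·-21/10)/(48/5)=1/3
back: M2=1/3
back: M1=-21/10−1/5·1/3=-13/6
M: M0=0, M1=-13/6, M2=1/3, M3=0
seg 0: a=-5, c=M0/2=0, d=(M1−M0)/(6·3)=-13/108, b=Δ0−h0·(2M0+M1)/6=49/12
seg 1: a=4, c=M1/2=-13/12, d=(M2−M1)/(6·2)=5/24, b=Δ1−h1·(2M1+M2)/6=5/6
seg 2: a=3, c=M2/2=1/6, d=(M3−M2)/(6·3)=-1/54, b=Δ2−h2·(2M2+M3)/6=-1
t_q=9/2 → seg 1, τ=3/2; S=4+5/6·τ+-13/12·τ²+5/24·τ³=225/64

  seg 0: a=-5 b=49/12 c=0 d=-13/108
  seg 1: a=4 b=5/6 c=-13/12 d=5/24
  seg 2: a=3 b=-1 c=1/6 d=-1/54
S(9/2) = 225/64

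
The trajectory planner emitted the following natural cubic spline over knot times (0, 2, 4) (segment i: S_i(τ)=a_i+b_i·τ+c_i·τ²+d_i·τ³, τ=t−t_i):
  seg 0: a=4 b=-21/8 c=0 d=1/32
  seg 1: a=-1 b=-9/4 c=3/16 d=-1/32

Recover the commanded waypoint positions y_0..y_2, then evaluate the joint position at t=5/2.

y_0 = S_0(0) = a_0 = 4
y_1 = S_1(0) = a_1 = -1
y_2 = S_1(2) = -5
t_q=5/2 is in segment 1 (τ=1/2); S_1(τ)=-533/256

y_0=4 y_1=-1 y_2=-5
S(5/2) = -533/256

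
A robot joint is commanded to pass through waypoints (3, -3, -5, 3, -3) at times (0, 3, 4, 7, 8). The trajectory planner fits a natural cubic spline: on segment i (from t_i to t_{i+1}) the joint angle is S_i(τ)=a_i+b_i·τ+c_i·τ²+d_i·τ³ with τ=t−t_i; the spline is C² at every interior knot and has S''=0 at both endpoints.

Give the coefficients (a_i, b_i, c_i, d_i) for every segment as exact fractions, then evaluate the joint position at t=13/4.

Δ: Δ0=-2, Δ1=-2, Δ2=8/3, Δ3=-6
row 1: diag=8, rhs=0; c'=1/8, d'=0
row 2: denom=8−1·1/8=63/8; d'=(28−1·0)/(63/8)=32/9
row 3: denom=8−3·8/21=48/7; d'=(-52−3·32/9)/(48/7)=-329/36
back: M3=-329/36
back: M2=32/9−8/21·-329/36=190/27
back: M1=0−1/8·190/27=-95/108
M: M0=0, M1=-95/108, M2=190/27, M3=-329/36, M4=0
seg 0: a=3, c=M0/2=0, d=(M1−M0)/(6·3)=-95/1944, b=Δ0−h0·(2M0+M1)/6=-337/216
seg 1: a=-3, c=M1/2=-95/216, d=(M2−M1)/(6·1)=95/72, b=Δ1−h1·(2M1+M2)/6=-311/108
seg 2: a=-5, c=M2/2=95/27, d=(M3−M2)/(6·3)=-1747/1944, b=Δ2−h2·(2M2+M3)/6=43/216
seg 3: a=3, c=M3/2=-329/72, d=(M4−M3)/(6·1)=329/216, b=Δ3−h3·(2M3+M4)/6=-319/108
t_q=13/4 → seg 1, τ=1/4; S=-3+-311/108·τ+-95/216·τ²+95/72·τ³=-17173/4608

  seg 0: a=3 b=-337/216 c=0 d=-95/1944
  seg 1: a=-3 b=-311/108 c=-95/216 d=95/72
  seg 2: a=-5 b=43/216 c=95/27 d=-1747/1944
  seg 3: a=3 b=-319/108 c=-329/72 d=329/216
S(13/4) = -17173/4608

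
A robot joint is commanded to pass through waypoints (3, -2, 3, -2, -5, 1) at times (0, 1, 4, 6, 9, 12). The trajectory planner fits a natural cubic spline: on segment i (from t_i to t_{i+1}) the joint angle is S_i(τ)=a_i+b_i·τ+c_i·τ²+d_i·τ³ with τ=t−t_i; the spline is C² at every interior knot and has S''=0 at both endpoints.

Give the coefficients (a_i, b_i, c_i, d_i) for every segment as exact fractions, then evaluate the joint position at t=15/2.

Δ: Δ0=-5, Δ1=5/3, Δ2=-5/2, Δ3=-1, Δ4=2
row 1: diag=8, rhs=40; c'=3/8, d'=5
row 2: denom=10−3·3/8=71/8; d'=(-25−3·5)/(71/8)=-320/71
row 3: denom=10−2·16/71=678/71; d'=(9−2·-320/71)/(678/71)=1279/678
row 4: denom=12−3·71/226=2499/226; d'=(18−3·1279/678)/(2499/226)=2789/2499
back: M4=2789/2499
back: M3=1279/678−71/226·2789/2499=3838/2499
back: M2=-320/71−16/71·3838/2499=-12128/2499
back: M1=5−3/8·-12128/2499=5681/833
M: M0=0, M1=5681/833, M2=-12128/2499, M3=3838/2499, M4=2789/2499, M5=0
seg 0: a=3, c=M0/2=0, d=(M1−M0)/(6·1)=5681/4998, b=Δ0−h0·(2M0+M1)/6=-30671/4998
seg 1: a=-2, c=M1/2=5681/1666, d=(M2−M1)/(6·3)=-29171/44982, b=Δ1−h1·(2M1+M2)/6=-6814/2499
seg 2: a=3, c=M2/2=-6064/2499, d=(M3−M2)/(6·2)=887/1666, b=Δ2−h2·(2M2+M3)/6=1117/4998
seg 3: a=-2, c=M3/2=1919/2499, d=(M4−M3)/(6·3)=-1049/44982, b=Δ3−h3·(2M3+M4)/6=-2209/714
seg 4: a=-5, c=M4/2=2789/4998, d=(M5−M4)/(6·3)=-2789/44982, b=Δ4−h4·(2M4+M5)/6=2209/2499
t_q=15/2 → seg 3, τ=3/2; S=-2+-2209/714·τ+1919/2499·τ²+-1049/44982·τ³=-66529/13328

  seg 0: a=3 b=-30671/4998 c=0 d=5681/4998
  seg 1: a=-2 b=-6814/2499 c=5681/1666 d=-29171/44982
  seg 2: a=3 b=1117/4998 c=-6064/2499 d=887/1666
  seg 3: a=-2 b=-2209/714 c=1919/2499 d=-1049/44982
  seg 4: a=-5 b=2209/2499 c=2789/4998 d=-2789/44982
S(15/2) = -66529/13328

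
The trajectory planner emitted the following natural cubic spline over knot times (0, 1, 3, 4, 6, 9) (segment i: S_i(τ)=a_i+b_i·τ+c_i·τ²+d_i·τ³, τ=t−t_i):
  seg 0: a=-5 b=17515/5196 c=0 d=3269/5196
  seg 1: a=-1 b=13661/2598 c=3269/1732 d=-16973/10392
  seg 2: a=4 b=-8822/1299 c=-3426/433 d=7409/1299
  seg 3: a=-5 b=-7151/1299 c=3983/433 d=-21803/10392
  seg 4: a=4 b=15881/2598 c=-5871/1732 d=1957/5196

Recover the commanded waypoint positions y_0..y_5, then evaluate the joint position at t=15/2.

y_0 = S_0(0) = a_0 = -5
y_1 = S_1(0) = a_1 = -1
y_2 = S_2(0) = a_2 = 4
y_3 = S_3(0) = a_3 = -5
y_4 = S_4(0) = a_4 = 4
y_5 = S_4(3) = 2
t_q=15/2 is in segment 4 (τ=3/2); S_4(τ)=94407/13856

y_0=-5 y_1=-1 y_2=4 y_3=-5 y_4=4 y_5=2
S(15/2) = 94407/13856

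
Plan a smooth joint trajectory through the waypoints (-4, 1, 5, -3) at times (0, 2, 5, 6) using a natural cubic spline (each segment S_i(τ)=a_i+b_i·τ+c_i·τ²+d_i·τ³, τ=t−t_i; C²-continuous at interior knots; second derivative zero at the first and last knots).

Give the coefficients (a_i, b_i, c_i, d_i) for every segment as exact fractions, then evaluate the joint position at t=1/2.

Δ: Δ0=5/2, Δ1=4/3, Δ2=-8
row 1: diag=10, rhs=-7; c'=3/10, d'=-7/10
row 2: denom=8−3·3/10=71/10; d'=(-56−3·-7/10)/(71/10)=-539/71
back: M2=-539/71
back: M1=-7/10−3/10·-539/71=112/71
M: M0=0, M1=112/71, M2=-539/71, M3=0
seg 0: a=-4, c=M0/2=0, d=(M1−M0)/(6·2)=28/213, b=Δ0−h0·(2M0+M1)/6=841/426
seg 1: a=1, c=M1/2=56/71, d=(M2−M1)/(6·3)=-217/426, b=Δ1−h1·(2M1+M2)/6=1513/426
seg 2: a=5, c=M2/2=-539/142, d=(M3−M2)/(6·1)=539/426, b=Δ2−h2·(2M2+M3)/6=-1165/213
t_q=1/2 → seg 0, τ=1/2; S=-4+841/426·τ+0·τ²+28/213·τ³=-851/284

  seg 0: a=-4 b=841/426 c=0 d=28/213
  seg 1: a=1 b=1513/426 c=56/71 d=-217/426
  seg 2: a=5 b=-1165/213 c=-539/142 d=539/426
S(1/2) = -851/284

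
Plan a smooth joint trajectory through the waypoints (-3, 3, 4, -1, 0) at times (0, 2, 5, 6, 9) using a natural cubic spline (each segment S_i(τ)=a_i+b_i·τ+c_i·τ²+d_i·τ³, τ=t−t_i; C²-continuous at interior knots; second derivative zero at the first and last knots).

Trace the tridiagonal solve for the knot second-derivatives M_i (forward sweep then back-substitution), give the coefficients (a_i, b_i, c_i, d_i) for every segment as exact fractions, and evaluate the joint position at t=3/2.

Δ: Δ0=3, Δ1=1/3, Δ2=-5, Δ3=1/3
row 1: diag=10, rhs=-16; c'=3/10, d'=-8/5
row 2: denom=8−3·3/10=71/10; d'=(-32−3·-8/5)/(71/10)=-272/71
row 3: denom=8−1·10/71=558/71; d'=(32−1·-272/71)/(558/71)=424/93
back: M3=424/93
back: M2=-272/71−10/71·424/93=-416/93
back: M1=-8/5−3/10·-416/93=-8/31
M: M0=0, M1=-8/31, M2=-416/93, M3=424/93, M4=0
seg 0: a=-3, c=M0/2=0, d=(M1−M0)/(6·2)=-2/93, b=Δ0−h0·(2M0+M1)/6=287/93
seg 1: a=3, c=M1/2=-4/31, d=(M2−M1)/(6·3)=-196/837, b=Δ1−h1·(2M1+M2)/6=263/93
seg 2: a=4, c=M2/2=-208/93, d=(M3−M2)/(6·1)=140/93, b=Δ2−h2·(2M2+M3)/6=-397/93
seg 3: a=-1, c=M3/2=212/93, d=(M4−M3)/(6·3)=-212/837, b=Δ3−h3·(2M3+M4)/6=-131/31
t_q=3/2 → seg 0, τ=3/2; S=-3+287/93·τ+0·τ²+-2/93·τ³=193/124

  seg 0: a=-3 b=287/93 c=0 d=-2/93
  seg 1: a=3 b=263/93 c=-4/31 d=-196/837
  seg 2: a=4 b=-397/93 c=-208/93 d=140/93
  seg 3: a=-1 b=-131/31 c=212/93 d=-212/837
S(3/2) = 193/124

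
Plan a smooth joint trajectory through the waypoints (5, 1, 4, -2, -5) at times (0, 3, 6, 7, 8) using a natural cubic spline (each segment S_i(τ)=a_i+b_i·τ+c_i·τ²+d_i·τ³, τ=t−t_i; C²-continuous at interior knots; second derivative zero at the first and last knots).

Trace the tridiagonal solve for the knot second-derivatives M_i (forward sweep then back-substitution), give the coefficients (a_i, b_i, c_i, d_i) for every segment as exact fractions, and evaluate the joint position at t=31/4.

Δ: Δ0=-4/3, Δ1=1, Δ2=-6, Δ3=-3
row 1: diag=12, rhs=14; c'=1/4, d'=7/6
row 2: denom=8−3·1/4=29/4; d'=(-42−3·7/6)/(29/4)=-182/29
row 3: denom=4−1·4/29=112/29; d'=(18−1·-182/29)/(112/29)=44/7
back: M3=44/7
back: M2=-182/29−4/29·44/7=-50/7
back: M1=7/6−1/4·-50/7=62/21
M: M0=0, M1=62/21, M2=-50/7, M3=44/7, M4=0
seg 0: a=5, c=M0/2=0, d=(M1−M0)/(6·3)=31/189, b=Δ0−h0·(2M0+M1)/6=-59/21
seg 1: a=1, c=M1/2=31/21, d=(M2−M1)/(6·3)=-106/189, b=Δ1−h1·(2M1+M2)/6=34/21
seg 2: a=4, c=M2/2=-25/7, d=(M3−M2)/(6·1)=47/21, b=Δ2−h2·(2M2+M3)/6=-14/3
seg 3: a=-2, c=M3/2=22/7, d=(M4−M3)/(6·1)=-22/21, b=Δ3−h3·(2M3+M4)/6=-107/21
t_q=31/4 → seg 3, τ=3/4; S=-2+-107/21·τ+22/7·τ²+-22/21·τ³=-1007/224

  seg 0: a=5 b=-59/21 c=0 d=31/189
  seg 1: a=1 b=34/21 c=31/21 d=-106/189
  seg 2: a=4 b=-14/3 c=-25/7 d=47/21
  seg 3: a=-2 b=-107/21 c=22/7 d=-22/21
S(31/4) = -1007/224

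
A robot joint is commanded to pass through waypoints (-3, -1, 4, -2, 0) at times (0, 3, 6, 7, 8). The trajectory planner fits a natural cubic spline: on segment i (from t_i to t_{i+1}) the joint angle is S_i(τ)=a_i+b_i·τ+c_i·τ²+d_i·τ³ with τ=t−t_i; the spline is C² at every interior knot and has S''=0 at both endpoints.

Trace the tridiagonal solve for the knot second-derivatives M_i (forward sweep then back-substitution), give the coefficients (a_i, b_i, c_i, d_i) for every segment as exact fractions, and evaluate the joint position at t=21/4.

Δ: Δ0=2/3, Δ1=5/3, Δ2=-6, Δ3=2
row 1: diag=12, rhs=6; c'=1/4, d'=1/2
row 2: denom=8−3·1/4=29/4; d'=(-46−3·1/2)/(29/4)=-190/29
row 3: denom=4−1·4/29=112/29; d'=(48−1·-190/29)/(112/29)=113/8
back: M3=113/8
back: M2=-190/29−4/29·113/8=-17/2
back: M1=1/2−1/4·-17/2=21/8
M: M0=0, M1=21/8, M2=-17/2, M3=113/8, M4=0
seg 0: a=-3, c=M0/2=0, d=(M1−M0)/(6·3)=7/48, b=Δ0−h0·(2M0+M1)/6=-31/48
seg 1: a=-1, c=M1/2=21/16, d=(M2−M1)/(6·3)=-89/144, b=Δ1−h1·(2M1+M2)/6=79/24
seg 2: a=4, c=M2/2=-17/4, d=(M3−M2)/(6·1)=181/48, b=Δ2−h2·(2M2+M3)/6=-265/48
seg 3: a=-2, c=M3/2=113/16, d=(M4−M3)/(6·1)=-113/48, b=Δ3−h3·(2M3+M4)/6=-65/24
t_q=21/4 → seg 1, τ=9/4; S=-1+79/24·τ+21/16·τ²+-89/144·τ³=6155/1024

  seg 0: a=-3 b=-31/48 c=0 d=7/48
  seg 1: a=-1 b=79/24 c=21/16 d=-89/144
  seg 2: a=4 b=-265/48 c=-17/4 d=181/48
  seg 3: a=-2 b=-65/24 c=113/16 d=-113/48
S(21/4) = 6155/1024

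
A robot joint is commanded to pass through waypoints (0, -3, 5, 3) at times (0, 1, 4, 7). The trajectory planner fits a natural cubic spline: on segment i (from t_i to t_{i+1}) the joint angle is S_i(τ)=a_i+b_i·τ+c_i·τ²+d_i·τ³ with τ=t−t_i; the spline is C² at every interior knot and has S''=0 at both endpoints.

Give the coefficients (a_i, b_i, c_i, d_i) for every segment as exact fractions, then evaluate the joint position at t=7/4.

  seg 0: a=0 b=-113/29 c=0 d=26/29
  seg 1: a=-3 b=-35/29 c=78/29 d=-365/783
  seg 2: a=5 b=68/29 c=-131/87 d=131/783
S(7/4) = -4805/1856

Δ: Δ0=-3, Δ1=8/3, Δ2=-2/3
row 1: diag=8, rhs=34; c'=3/8, d'=17/4
row 2: denom=12−3·3/8=87/8; d'=(-20−3·17/4)/(87/8)=-262/87
back: M2=-262/87
back: M1=17/4−3/8·-262/87=156/29
M: M0=0, M1=156/29, M2=-262/87, M3=0
seg 0: a=0, c=M0/2=0, d=(M1−M0)/(6·1)=26/29, b=Δ0−h0·(2M0+M1)/6=-113/29
seg 1: a=-3, c=M1/2=78/29, d=(M2−M1)/(6·3)=-365/783, b=Δ1−h1·(2M1+M2)/6=-35/29
seg 2: a=5, c=M2/2=-131/87, d=(M3−M2)/(6·3)=131/783, b=Δ2−h2·(2M2+M3)/6=68/29
t_q=7/4 → seg 1, τ=3/4; S=-3+-35/29·τ+78/29·τ²+-365/783·τ³=-4805/1856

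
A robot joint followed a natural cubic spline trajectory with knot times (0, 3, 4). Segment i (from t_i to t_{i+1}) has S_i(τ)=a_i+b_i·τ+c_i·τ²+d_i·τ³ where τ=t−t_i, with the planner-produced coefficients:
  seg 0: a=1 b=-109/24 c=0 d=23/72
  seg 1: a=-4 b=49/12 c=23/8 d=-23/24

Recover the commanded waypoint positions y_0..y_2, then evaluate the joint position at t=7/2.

y_0=1 y_1=-4 y_2=2
S(7/2) = -87/64

y_0 = S_0(0) = a_0 = 1
y_1 = S_1(0) = a_1 = -4
y_2 = S_1(1) = 2
t_q=7/2 is in segment 1 (τ=1/2); S_1(τ)=-87/64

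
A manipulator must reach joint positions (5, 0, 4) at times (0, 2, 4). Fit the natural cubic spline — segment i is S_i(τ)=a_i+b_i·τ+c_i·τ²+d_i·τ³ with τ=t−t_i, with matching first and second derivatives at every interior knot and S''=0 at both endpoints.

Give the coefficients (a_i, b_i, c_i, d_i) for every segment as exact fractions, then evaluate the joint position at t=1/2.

Δ: Δ0=-5/2, Δ1=2
row 1: diag=8, rhs=27; c'=1/4, d'=27/8
back: M1=27/8
M: M0=0, M1=27/8, M2=0
seg 0: a=5, c=M0/2=0, d=(M1−M0)/(6·2)=9/32, b=Δ0−h0·(2M0+M1)/6=-29/8
seg 1: a=0, c=M1/2=27/16, d=(M2−M1)/(6·2)=-9/32, b=Δ1−h1·(2M1+M2)/6=-1/4
t_q=1/2 → seg 0, τ=1/2; S=5+-29/8·τ+0·τ²+9/32·τ³=825/256

  seg 0: a=5 b=-29/8 c=0 d=9/32
  seg 1: a=0 b=-1/4 c=27/16 d=-9/32
S(1/2) = 825/256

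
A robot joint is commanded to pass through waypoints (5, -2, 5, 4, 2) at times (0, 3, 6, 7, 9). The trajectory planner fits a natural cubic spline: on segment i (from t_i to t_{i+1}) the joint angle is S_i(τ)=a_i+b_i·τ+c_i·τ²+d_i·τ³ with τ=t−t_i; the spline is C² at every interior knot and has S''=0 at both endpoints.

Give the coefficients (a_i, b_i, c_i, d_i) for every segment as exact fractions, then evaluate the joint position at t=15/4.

Δ: Δ0=-7/3, Δ1=7/3, Δ2=-1, Δ3=-1
row 1: diag=12, rhs=28; c'=1/4, d'=7/3
row 2: denom=8−3·1/4=29/4; d'=(-20−3·7/3)/(29/4)=-108/29
row 3: denom=6−1·4/29=170/29; d'=(0−1·-108/29)/(170/29)=54/85
back: M3=54/85
back: M2=-108/29−4/29·54/85=-324/85
back: M1=7/3−1/4·-324/85=838/255
M: M0=0, M1=838/255, M2=-324/85, M3=54/85, M4=0
seg 0: a=5, c=M0/2=0, d=(M1−M0)/(6·3)=419/2295, b=Δ0−h0·(2M0+M1)/6=-338/85
seg 1: a=-2, c=M1/2=419/255, d=(M2−M1)/(6·3)=-181/459, b=Δ1−h1·(2M1+M2)/6=81/85
seg 2: a=5, c=M2/2=-162/85, d=(M3−M2)/(6·1)=63/85, b=Δ2−h2·(2M2+M3)/6=14/85
seg 3: a=4, c=M3/2=27/85, d=(M4−M3)/(6·2)=-9/170, b=Δ3−h3·(2M3+M4)/6=-121/85
t_q=15/4 → seg 1, τ=3/4; S=-2+81/85·τ+419/255·τ²+-181/459·τ³=-2869/5440

  seg 0: a=5 b=-338/85 c=0 d=419/2295
  seg 1: a=-2 b=81/85 c=419/255 d=-181/459
  seg 2: a=5 b=14/85 c=-162/85 d=63/85
  seg 3: a=4 b=-121/85 c=27/85 d=-9/170
S(15/4) = -2869/5440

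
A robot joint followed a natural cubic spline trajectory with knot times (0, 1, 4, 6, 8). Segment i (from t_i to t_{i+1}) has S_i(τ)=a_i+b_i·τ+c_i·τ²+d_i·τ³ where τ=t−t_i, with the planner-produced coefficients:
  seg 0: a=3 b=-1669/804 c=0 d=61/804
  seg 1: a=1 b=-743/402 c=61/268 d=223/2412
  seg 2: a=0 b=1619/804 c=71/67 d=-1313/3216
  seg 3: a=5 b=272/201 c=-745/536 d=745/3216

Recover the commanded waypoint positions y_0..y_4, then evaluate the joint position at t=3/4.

y_0 = S_0(0) = a_0 = 3
y_1 = S_1(0) = a_1 = 1
y_2 = S_2(0) = a_2 = 0
y_3 = S_3(0) = a_3 = 5
y_4 = S_3(2) = 4
t_q=3/4 is in segment 0 (τ=3/4); S_0(τ)=25301/17152

y_0=3 y_1=1 y_2=0 y_3=5 y_4=4
S(3/4) = 25301/17152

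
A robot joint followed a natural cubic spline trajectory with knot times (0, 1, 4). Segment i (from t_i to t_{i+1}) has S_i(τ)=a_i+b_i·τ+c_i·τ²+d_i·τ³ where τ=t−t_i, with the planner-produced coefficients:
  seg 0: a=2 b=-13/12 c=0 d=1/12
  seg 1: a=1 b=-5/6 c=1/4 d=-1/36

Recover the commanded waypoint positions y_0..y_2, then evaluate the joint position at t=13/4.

y_0 = S_0(0) = a_0 = 2
y_1 = S_1(0) = a_1 = 1
y_2 = S_1(3) = 0
t_q=13/4 is in segment 1 (τ=9/4); S_1(τ)=19/256

y_0=2 y_1=1 y_2=0
S(13/4) = 19/256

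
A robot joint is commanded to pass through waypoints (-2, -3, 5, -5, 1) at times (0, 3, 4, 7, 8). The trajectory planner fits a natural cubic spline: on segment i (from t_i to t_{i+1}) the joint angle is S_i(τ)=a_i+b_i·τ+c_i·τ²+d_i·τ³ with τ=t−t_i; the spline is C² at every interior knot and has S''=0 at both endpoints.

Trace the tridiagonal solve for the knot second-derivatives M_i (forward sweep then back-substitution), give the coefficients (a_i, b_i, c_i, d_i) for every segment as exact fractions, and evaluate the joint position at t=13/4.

Δ: Δ0=-1/3, Δ1=8, Δ2=-10/3, Δ3=6
row 1: diag=8, rhs=50; c'=1/8, d'=25/4
row 2: denom=8−1·1/8=63/8; d'=(-68−1·25/4)/(63/8)=-66/7
row 3: denom=8−3·8/21=48/7; d'=(56−3·-66/7)/(48/7)=295/24
back: M3=295/24
back: M2=-66/7−8/21·295/24=-127/9
back: M1=25/4−1/8·-127/9=577/72
M: M0=0, M1=577/72, M2=-127/9, M3=295/24, M4=0
seg 0: a=-2, c=M0/2=0, d=(M1−M0)/(6·3)=577/1296, b=Δ0−h0·(2M0+M1)/6=-625/144
seg 1: a=-3, c=M1/2=577/144, d=(M2−M1)/(6·1)=-59/16, b=Δ1−h1·(2M1+M2)/6=553/72
seg 2: a=5, c=M2/2=-127/18, d=(M3−M2)/(6·3)=1901/1296, b=Δ2−h2·(2M2+M3)/6=667/144
seg 3: a=-5, c=M3/2=295/48, d=(M4−M3)/(6·1)=-295/144, b=Δ3−h3·(2M3+M4)/6=137/72
t_q=13/4 → seg 1, τ=1/4; S=-3+553/72·τ+577/144·τ²+-59/16·τ³=-2725/3072

  seg 0: a=-2 b=-625/144 c=0 d=577/1296
  seg 1: a=-3 b=553/72 c=577/144 d=-59/16
  seg 2: a=5 b=667/144 c=-127/18 d=1901/1296
  seg 3: a=-5 b=137/72 c=295/48 d=-295/144
S(13/4) = -2725/3072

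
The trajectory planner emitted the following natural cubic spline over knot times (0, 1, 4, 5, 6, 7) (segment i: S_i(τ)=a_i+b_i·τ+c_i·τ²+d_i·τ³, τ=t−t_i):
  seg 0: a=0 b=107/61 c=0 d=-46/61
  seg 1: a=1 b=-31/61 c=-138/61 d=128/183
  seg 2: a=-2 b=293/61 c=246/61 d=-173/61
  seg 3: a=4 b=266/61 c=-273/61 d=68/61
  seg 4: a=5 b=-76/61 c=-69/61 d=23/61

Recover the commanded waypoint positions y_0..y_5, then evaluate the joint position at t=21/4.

y_0=0 y_1=1 y_2=-2 y_3=4 y_4=5 y_5=3
S(21/4) = 589/122

y_0 = S_0(0) = a_0 = 0
y_1 = S_1(0) = a_1 = 1
y_2 = S_2(0) = a_2 = -2
y_3 = S_3(0) = a_3 = 4
y_4 = S_4(0) = a_4 = 5
y_5 = S_4(1) = 3
t_q=21/4 is in segment 3 (τ=1/4); S_3(τ)=589/122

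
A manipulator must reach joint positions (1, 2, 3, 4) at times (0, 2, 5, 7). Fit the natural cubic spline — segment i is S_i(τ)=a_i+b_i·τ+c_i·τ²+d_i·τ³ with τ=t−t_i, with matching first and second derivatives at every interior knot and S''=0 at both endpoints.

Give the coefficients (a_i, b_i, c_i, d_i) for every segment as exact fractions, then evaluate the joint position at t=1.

  seg 0: a=1 b=23/42 c=0 d=-1/84
  seg 1: a=2 b=17/42 c=-1/14 d=1/63
  seg 2: a=3 b=17/42 c=1/14 d=-1/84
S(1) = 43/28

Δ: Δ0=1/2, Δ1=1/3, Δ2=1/2
row 1: diag=10, rhs=-1; c'=3/10, d'=-1/10
row 2: denom=10−3·3/10=91/10; d'=(1−3·-1/10)/(91/10)=1/7
back: M2=1/7
back: M1=-1/10−3/10·1/7=-1/7
M: M0=0, M1=-1/7, M2=1/7, M3=0
seg 0: a=1, c=M0/2=0, d=(M1−M0)/(6·2)=-1/84, b=Δ0−h0·(2M0+M1)/6=23/42
seg 1: a=2, c=M1/2=-1/14, d=(M2−M1)/(6·3)=1/63, b=Δ1−h1·(2M1+M2)/6=17/42
seg 2: a=3, c=M2/2=1/14, d=(M3−M2)/(6·2)=-1/84, b=Δ2−h2·(2M2+M3)/6=17/42
t_q=1 → seg 0, τ=1; S=1+23/42·τ+0·τ²+-1/84·τ³=43/28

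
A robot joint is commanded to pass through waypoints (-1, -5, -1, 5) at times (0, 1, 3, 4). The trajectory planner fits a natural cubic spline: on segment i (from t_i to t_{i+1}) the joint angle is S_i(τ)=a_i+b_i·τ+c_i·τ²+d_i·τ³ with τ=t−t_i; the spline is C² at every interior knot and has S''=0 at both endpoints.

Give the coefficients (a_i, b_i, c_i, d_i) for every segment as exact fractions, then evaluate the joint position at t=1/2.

Δ: Δ0=-4, Δ1=2, Δ2=6
row 1: diag=6, rhs=36; c'=1/3, d'=6
row 2: denom=6−2·1/3=16/3; d'=(24−2·6)/(16/3)=9/4
back: M2=9/4
back: M1=6−1/3·9/4=21/4
M: M0=0, M1=21/4, M2=9/4, M3=0
seg 0: a=-1, c=M0/2=0, d=(M1−M0)/(6·1)=7/8, b=Δ0−h0·(2M0+M1)/6=-39/8
seg 1: a=-5, c=M1/2=21/8, d=(M2−M1)/(6·2)=-1/4, b=Δ1−h1·(2M1+M2)/6=-9/4
seg 2: a=-1, c=M2/2=9/8, d=(M3−M2)/(6·1)=-3/8, b=Δ2−h2·(2M2+M3)/6=21/4
t_q=1/2 → seg 0, τ=1/2; S=-1+-39/8·τ+0·τ²+7/8·τ³=-213/64

  seg 0: a=-1 b=-39/8 c=0 d=7/8
  seg 1: a=-5 b=-9/4 c=21/8 d=-1/4
  seg 2: a=-1 b=21/4 c=9/8 d=-3/8
S(1/2) = -213/64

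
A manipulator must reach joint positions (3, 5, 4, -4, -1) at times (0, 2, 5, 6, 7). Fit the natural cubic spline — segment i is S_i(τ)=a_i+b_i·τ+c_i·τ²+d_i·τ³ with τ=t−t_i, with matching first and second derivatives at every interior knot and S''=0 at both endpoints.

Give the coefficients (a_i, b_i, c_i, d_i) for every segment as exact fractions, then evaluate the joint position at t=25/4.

Δ: Δ0=1, Δ1=-1/3, Δ2=-8, Δ3=3
row 1: diag=10, rhs=-8; c'=3/10, d'=-4/5
row 2: denom=8−3·3/10=71/10; d'=(-46−3·-4/5)/(71/10)=-436/71
row 3: denom=4−1·10/71=274/71; d'=(66−1·-436/71)/(274/71)=2561/137
back: M3=2561/137
back: M2=-436/71−10/71·2561/137=-1202/137
back: M1=-4/5−3/10·-1202/137=251/137
M: M0=0, M1=251/137, M2=-1202/137, M3=2561/137, M4=0
seg 0: a=3, c=M0/2=0, d=(M1−M0)/(6·2)=251/1644, b=Δ0−h0·(2M0+M1)/6=160/411
seg 1: a=5, c=M1/2=251/274, d=(M2−M1)/(6·3)=-1453/2466, b=Δ1−h1·(2M1+M2)/6=913/411
seg 2: a=4, c=M2/2=-601/137, d=(M3−M2)/(6·1)=3763/822, b=Δ2−h2·(2M2+M3)/6=-6733/822
seg 3: a=-4, c=M3/2=2561/274, d=(M4−M3)/(6·1)=-2561/822, b=Δ3−h3·(2M3+M4)/6=-1328/411
t_q=25/4 → seg 3, τ=1/4; S=-4+-1328/411·τ+2561/274·τ²+-2561/822·τ³=-74919/17536

  seg 0: a=3 b=160/411 c=0 d=251/1644
  seg 1: a=5 b=913/411 c=251/274 d=-1453/2466
  seg 2: a=4 b=-6733/822 c=-601/137 d=3763/822
  seg 3: a=-4 b=-1328/411 c=2561/274 d=-2561/822
S(25/4) = -74919/17536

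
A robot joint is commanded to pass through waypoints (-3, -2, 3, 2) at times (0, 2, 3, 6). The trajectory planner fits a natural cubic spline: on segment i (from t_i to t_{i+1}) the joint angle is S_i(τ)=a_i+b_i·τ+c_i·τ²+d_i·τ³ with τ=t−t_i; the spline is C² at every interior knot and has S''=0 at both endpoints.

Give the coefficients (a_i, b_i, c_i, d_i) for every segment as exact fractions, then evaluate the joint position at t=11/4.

  seg 0: a=-3 b=-355/282 c=0 d=62/141
  seg 1: a=-2 b=1133/282 c=124/47 d=-467/282
  seg 2: a=3 b=610/141 c=-219/94 d=73/282
S(11/4) = 10821/6016

Δ: Δ0=1/2, Δ1=5, Δ2=-1/3
row 1: diag=6, rhs=27; c'=1/6, d'=9/2
row 2: denom=8−1·1/6=47/6; d'=(-32−1·9/2)/(47/6)=-219/47
back: M2=-219/47
back: M1=9/2−1/6·-219/47=248/47
M: M0=0, M1=248/47, M2=-219/47, M3=0
seg 0: a=-3, c=M0/2=0, d=(M1−M0)/(6·2)=62/141, b=Δ0−h0·(2M0+M1)/6=-355/282
seg 1: a=-2, c=M1/2=124/47, d=(M2−M1)/(6·1)=-467/282, b=Δ1−h1·(2M1+M2)/6=1133/282
seg 2: a=3, c=M2/2=-219/94, d=(M3−M2)/(6·3)=73/282, b=Δ2−h2·(2M2+M3)/6=610/141
t_q=11/4 → seg 1, τ=3/4; S=-2+1133/282·τ+124/47·τ²+-467/282·τ³=10821/6016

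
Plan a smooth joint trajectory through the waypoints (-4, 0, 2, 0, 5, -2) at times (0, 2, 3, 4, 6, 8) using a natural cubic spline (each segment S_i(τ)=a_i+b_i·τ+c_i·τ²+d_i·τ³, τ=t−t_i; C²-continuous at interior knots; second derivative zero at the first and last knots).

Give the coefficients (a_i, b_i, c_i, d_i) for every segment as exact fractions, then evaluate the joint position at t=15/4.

Δ: Δ0=2, Δ1=2, Δ2=-2, Δ3=5/2, Δ4=-7/2
row 1: diag=6, rhs=0; c'=1/6, d'=0
row 2: denom=4−1·1/6=23/6; d'=(-24−1·0)/(23/6)=-144/23
row 3: denom=6−1·6/23=132/23; d'=(27−1·-144/23)/(132/23)=255/44
row 4: denom=8−2·23/66=241/33; d'=(-36−2·255/44)/(241/33)=-3141/482
back: M4=-3141/482
back: M3=255/44−23/66·-3141/482=1944/241
back: M2=-144/23−6/23·1944/241=-2016/241
back: M1=0−1/6·-2016/241=336/241
M: M0=0, M1=336/241, M2=-2016/241, M3=1944/241, M4=-3141/482, M5=0
seg 0: a=-4, c=M0/2=0, d=(M1−M0)/(6·2)=28/241, b=Δ0−h0·(2M0+M1)/6=370/241
seg 1: a=0, c=M1/2=168/241, d=(M2−M1)/(6·1)=-392/241, b=Δ1−h1·(2M1+M2)/6=706/241
seg 2: a=2, c=M2/2=-1008/241, d=(M3−M2)/(6·1)=660/241, b=Δ2−h2·(2M2+M3)/6=-134/241
seg 3: a=0, c=M3/2=972/241, d=(M4−M3)/(6·2)=-2343/1928, b=Δ3−h3·(2M3+M4)/6=-170/241
seg 4: a=5, c=M4/2=-3141/964, d=(M5−M4)/(6·2)=1047/1928, b=Δ4−h4·(2M4+M5)/6=407/482
t_q=15/4 → seg 2, τ=3/4; S=2+-134/241·τ+-1008/241·τ²+660/241·τ³=1487/3856

  seg 0: a=-4 b=370/241 c=0 d=28/241
  seg 1: a=0 b=706/241 c=168/241 d=-392/241
  seg 2: a=2 b=-134/241 c=-1008/241 d=660/241
  seg 3: a=0 b=-170/241 c=972/241 d=-2343/1928
  seg 4: a=5 b=407/482 c=-3141/964 d=1047/1928
S(15/4) = 1487/3856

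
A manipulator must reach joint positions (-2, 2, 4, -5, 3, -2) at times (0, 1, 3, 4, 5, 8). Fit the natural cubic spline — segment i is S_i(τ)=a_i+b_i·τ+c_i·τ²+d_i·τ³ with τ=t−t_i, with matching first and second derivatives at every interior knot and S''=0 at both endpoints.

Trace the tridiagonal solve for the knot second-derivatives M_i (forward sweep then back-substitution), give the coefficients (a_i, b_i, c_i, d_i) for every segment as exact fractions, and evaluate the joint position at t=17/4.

  seg 0: a=-2 b=2549/708 c=0 d=283/708
  seg 1: a=2 b=1699/354 c=283/236 d=-1097/708
  seg 2: a=4 b=-3185/354 c=-1911/236 d=5731/708
  seg 3: a=-5 b=-643/708 c=955/59 d=-5153/708
  seg 4: a=3 b=3409/354 c=-1333/236 d=1333/2124
S(17/4) = -65387/15104

Δ: Δ0=4, Δ1=1, Δ2=-9, Δ3=8, Δ4=-5/3
row 1: diag=6, rhs=-18; c'=1/3, d'=-3
row 2: denom=6−2·1/3=16/3; d'=(-60−2·-3)/(16/3)=-81/8
row 3: denom=4−1·3/16=61/16; d'=(102−1·-81/8)/(61/16)=1794/61
row 4: denom=8−1·16/61=472/61; d'=(-58−1·1794/61)/(472/61)=-1333/118
back: M4=-1333/118
back: M3=1794/61−16/61·-1333/118=1910/59
back: M2=-81/8−3/16·1910/59=-1911/118
back: M1=-3−1/3·-1911/118=283/118
M: M0=0, M1=283/118, M2=-1911/118, M3=1910/59, M4=-1333/118, M5=0
seg 0: a=-2, c=M0/2=0, d=(M1−M0)/(6·1)=283/708, b=Δ0−h0·(2M0+M1)/6=2549/708
seg 1: a=2, c=M1/2=283/236, d=(M2−M1)/(6·2)=-1097/708, b=Δ1−h1·(2M1+M2)/6=1699/354
seg 2: a=4, c=M2/2=-1911/236, d=(M3−M2)/(6·1)=5731/708, b=Δ2−h2·(2M2+M3)/6=-3185/354
seg 3: a=-5, c=M3/2=955/59, d=(M4−M3)/(6·1)=-5153/708, b=Δ3−h3·(2M3+M4)/6=-643/708
seg 4: a=3, c=M4/2=-1333/236, d=(M5−M4)/(6·3)=1333/2124, b=Δ4−h4·(2M4+M5)/6=3409/354
t_q=17/4 → seg 3, τ=1/4; S=-5+-643/708·τ+955/59·τ²+-5153/708·τ³=-65387/15104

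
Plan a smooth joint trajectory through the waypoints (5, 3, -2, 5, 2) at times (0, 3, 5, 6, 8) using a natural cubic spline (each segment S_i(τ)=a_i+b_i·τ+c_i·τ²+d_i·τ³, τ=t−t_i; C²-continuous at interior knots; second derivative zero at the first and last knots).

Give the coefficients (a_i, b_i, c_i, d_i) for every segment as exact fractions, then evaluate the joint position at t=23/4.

  seg 0: a=5 b=2209/1956 c=0 d=-1171/5868
  seg 1: a=3 b=-4165/978 c=-1171/652 d=5233/3912
  seg 2: a=-2 b=2254/489 c=2031/326 d=-3755/978
  seg 3: a=5 b=5429/978 c=-862/163 d=431/489
S(23/4) = 69721/20864

Δ: Δ0=-2/3, Δ1=-5/2, Δ2=7, Δ3=-3/2
row 1: diag=10, rhs=-11; c'=1/5, d'=-11/10
row 2: denom=6−2·1/5=28/5; d'=(57−2·-11/10)/(28/5)=74/7
row 3: denom=6−1·5/28=163/28; d'=(-51−1·74/7)/(163/28)=-1724/163
back: M3=-1724/163
back: M2=74/7−5/28·-1724/163=2031/163
back: M1=-11/10−1/5·2031/163=-1171/326
M: M0=0, M1=-1171/326, M2=2031/163, M3=-1724/163, M4=0
seg 0: a=5, c=M0/2=0, d=(M1−M0)/(6·3)=-1171/5868, b=Δ0−h0·(2M0+M1)/6=2209/1956
seg 1: a=3, c=M1/2=-1171/652, d=(M2−M1)/(6·2)=5233/3912, b=Δ1−h1·(2M1+M2)/6=-4165/978
seg 2: a=-2, c=M2/2=2031/326, d=(M3−M2)/(6·1)=-3755/978, b=Δ2−h2·(2M2+M3)/6=2254/489
seg 3: a=5, c=M3/2=-862/163, d=(M4−M3)/(6·2)=431/489, b=Δ3−h3·(2M3+M4)/6=5429/978
t_q=23/4 → seg 2, τ=3/4; S=-2+2254/489·τ+2031/326·τ²+-3755/978·τ³=69721/20864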